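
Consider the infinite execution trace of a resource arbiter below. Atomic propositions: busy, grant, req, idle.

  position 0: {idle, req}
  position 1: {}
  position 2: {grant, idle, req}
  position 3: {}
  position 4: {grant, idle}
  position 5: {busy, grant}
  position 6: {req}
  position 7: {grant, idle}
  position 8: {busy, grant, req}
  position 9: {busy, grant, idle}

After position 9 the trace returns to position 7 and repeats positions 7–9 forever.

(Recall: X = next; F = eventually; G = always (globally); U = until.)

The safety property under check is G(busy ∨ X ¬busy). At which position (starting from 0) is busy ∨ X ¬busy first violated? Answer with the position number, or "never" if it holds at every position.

Check busy ∨ X ¬busy at each position in order: 0 ✓, 1 ✓, 2 ✓, 3 ✓.
At position 4 the labels are {grant, idle} and the next position 5 has {busy, grant}, so busy ∨ X ¬busy is false there. This is the first violation.

4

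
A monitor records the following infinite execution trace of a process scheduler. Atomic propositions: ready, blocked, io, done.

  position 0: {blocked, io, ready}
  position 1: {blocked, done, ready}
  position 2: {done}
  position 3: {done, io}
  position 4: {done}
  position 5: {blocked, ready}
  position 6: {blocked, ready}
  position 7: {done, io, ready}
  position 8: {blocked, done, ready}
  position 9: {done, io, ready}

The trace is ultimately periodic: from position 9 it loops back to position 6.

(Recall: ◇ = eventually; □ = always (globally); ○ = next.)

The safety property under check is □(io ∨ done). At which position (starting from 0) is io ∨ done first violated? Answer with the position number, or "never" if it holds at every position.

5

Check io ∨ done at each position in order: 0 ✓, 1 ✓, 2 ✓, 3 ✓, 4 ✓.
At position 5 the labels are {blocked, ready}, so io ∨ done is false there. This is the first violation.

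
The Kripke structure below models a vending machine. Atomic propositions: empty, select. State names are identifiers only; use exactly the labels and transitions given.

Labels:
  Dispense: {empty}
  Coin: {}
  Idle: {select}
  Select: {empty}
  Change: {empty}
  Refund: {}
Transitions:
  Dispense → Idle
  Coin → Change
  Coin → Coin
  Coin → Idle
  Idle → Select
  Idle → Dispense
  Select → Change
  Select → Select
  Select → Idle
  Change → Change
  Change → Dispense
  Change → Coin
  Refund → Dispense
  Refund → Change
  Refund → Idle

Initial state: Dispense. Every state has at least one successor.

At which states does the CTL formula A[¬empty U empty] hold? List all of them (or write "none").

{Dispense, Idle, Select, Change, Refund}

States satisfying ¬empty: {Coin, Idle, Refund}.
States satisfying empty: {Dispense, Select, Change}.
States satisfying A[¬empty U empty]: {Dispense, Idle, Select, Change, Refund}.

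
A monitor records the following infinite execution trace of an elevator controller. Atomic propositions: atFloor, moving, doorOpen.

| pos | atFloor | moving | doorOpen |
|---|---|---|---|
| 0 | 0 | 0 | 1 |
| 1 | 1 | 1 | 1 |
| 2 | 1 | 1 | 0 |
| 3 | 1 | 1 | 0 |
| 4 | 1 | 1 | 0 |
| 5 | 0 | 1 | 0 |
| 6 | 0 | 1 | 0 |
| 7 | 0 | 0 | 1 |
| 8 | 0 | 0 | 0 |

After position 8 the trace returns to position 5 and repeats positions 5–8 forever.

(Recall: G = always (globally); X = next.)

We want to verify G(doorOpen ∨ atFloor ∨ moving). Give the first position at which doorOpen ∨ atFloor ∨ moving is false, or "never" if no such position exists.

8

Check doorOpen ∨ atFloor ∨ moving at each position in order: 0 ✓, 1 ✓, 2 ✓, 3 ✓, 4 ✓, 5 ✓, 6 ✓, 7 ✓.
At position 8 the labels are {}, so doorOpen ∨ atFloor ∨ moving is false there. This is the first violation.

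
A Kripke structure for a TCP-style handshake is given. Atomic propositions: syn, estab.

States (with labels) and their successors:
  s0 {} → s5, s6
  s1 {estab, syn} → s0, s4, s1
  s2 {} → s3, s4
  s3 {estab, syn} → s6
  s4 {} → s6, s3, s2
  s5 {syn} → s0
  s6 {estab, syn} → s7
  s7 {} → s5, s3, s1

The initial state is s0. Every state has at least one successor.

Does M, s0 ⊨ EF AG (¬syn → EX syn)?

Holds

States satisfying AG (¬syn → EX syn): {s0, s1, s2, s3, s4, s5, s6, s7}.
States satisfying EF AG (¬syn → EX syn): {s0, s1, s2, s3, s4, s5, s6, s7}.
Some path from s0 reaches a state where AG (¬syn → EX syn) holds.
s0 ∈ Sat(EF AG (¬syn → EX syn)).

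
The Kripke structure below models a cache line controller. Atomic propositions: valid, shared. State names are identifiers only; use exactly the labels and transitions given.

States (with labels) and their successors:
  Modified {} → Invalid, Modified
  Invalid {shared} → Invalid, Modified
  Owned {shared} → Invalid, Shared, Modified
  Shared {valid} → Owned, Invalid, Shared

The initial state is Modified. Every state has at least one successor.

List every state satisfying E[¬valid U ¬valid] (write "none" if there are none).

States satisfying ¬valid: {Modified, Invalid, Owned}.
States satisfying E[¬valid U ¬valid]: {Modified, Invalid, Owned}.

{Modified, Invalid, Owned}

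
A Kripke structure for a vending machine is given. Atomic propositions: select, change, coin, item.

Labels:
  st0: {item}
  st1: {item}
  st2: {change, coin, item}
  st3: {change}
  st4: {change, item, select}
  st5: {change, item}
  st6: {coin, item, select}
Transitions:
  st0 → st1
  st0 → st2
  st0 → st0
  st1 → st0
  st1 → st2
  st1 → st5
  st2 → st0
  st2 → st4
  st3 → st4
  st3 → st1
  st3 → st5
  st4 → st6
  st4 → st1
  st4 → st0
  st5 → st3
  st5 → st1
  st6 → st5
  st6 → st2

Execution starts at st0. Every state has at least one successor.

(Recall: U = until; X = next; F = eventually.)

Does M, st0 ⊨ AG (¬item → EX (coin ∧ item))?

Violated

States satisfying ¬item → EX (coin ∧ item): {st0, st1, st2, st4, st5, st6}.
States satisfying AG (¬item → EX (coin ∧ item)): ∅.
st3 is reachable from st0 and violates ¬item → EX (coin ∧ item), so AG fails at st0.
st0 ∉ Sat(AG (¬item → EX (coin ∧ item))).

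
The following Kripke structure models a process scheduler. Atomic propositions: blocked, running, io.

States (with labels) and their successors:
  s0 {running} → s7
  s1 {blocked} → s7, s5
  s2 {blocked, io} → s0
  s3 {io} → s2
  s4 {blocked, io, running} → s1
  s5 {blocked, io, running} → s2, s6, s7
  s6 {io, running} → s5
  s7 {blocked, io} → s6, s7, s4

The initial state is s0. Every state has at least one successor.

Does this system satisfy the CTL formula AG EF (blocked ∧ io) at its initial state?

Yes

States satisfying EF (blocked ∧ io): {s0, s1, s2, s3, s4, s5, s6, s7}.
States satisfying AG EF (blocked ∧ io): {s0, s1, s2, s3, s4, s5, s6, s7}.
Every state reachable from s0 satisfies EF (blocked ∧ io).
s0 ∈ Sat(AG EF (blocked ∧ io)).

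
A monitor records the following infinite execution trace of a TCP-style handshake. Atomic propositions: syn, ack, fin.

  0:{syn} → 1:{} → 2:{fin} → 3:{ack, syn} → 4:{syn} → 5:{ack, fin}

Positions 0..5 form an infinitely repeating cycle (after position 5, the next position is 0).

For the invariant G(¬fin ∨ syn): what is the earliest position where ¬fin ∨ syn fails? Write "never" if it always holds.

2

Check ¬fin ∨ syn at each position in order: 0 ✓, 1 ✓.
At position 2 the labels are {fin}, so ¬fin ∨ syn is false there. This is the first violation.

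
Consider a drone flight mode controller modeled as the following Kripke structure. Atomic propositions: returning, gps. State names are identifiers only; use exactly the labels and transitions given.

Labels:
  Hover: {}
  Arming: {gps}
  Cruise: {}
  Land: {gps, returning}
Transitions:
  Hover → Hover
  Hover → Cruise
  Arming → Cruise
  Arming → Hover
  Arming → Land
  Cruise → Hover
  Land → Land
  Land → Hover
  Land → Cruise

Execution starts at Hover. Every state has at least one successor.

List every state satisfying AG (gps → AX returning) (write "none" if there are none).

{Hover, Cruise}

States satisfying gps → AX returning: {Hover, Cruise}.
States satisfying AG (gps → AX returning): {Hover, Cruise}.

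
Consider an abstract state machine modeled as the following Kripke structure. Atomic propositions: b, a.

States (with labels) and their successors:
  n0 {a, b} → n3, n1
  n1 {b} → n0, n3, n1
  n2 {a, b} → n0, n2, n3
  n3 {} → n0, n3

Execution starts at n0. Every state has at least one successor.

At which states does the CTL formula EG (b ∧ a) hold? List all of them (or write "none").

{n2}

States satisfying b ∧ a: {n0, n2}.
States satisfying EG (b ∧ a): {n2}.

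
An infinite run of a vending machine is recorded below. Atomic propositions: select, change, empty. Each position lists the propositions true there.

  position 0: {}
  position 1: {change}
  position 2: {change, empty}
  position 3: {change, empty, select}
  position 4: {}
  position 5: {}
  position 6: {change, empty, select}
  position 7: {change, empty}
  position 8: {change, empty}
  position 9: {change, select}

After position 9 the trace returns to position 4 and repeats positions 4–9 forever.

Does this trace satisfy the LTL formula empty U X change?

Satisfied

Walking from position 0: X change first holds at position 0, and empty holds at every earlier position along the way, so empty U X change holds.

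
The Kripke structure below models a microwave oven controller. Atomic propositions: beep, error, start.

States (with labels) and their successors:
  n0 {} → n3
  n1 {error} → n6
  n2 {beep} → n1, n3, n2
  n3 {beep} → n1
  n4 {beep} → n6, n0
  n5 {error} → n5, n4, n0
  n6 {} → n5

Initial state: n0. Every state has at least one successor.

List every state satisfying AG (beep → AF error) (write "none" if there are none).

{n0, n1, n3, n4, n5, n6}

States satisfying beep → AF error: {n0, n1, n3, n4, n5, n6}.
States satisfying AG (beep → AF error): {n0, n1, n3, n4, n5, n6}.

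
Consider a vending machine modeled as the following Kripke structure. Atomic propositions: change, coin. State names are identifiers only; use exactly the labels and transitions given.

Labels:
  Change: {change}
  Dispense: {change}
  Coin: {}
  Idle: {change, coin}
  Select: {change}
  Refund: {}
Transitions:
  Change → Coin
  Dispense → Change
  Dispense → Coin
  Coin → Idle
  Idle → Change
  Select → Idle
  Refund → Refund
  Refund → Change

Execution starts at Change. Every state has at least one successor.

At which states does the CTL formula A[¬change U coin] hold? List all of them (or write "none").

{Coin, Idle}

States satisfying ¬change: {Coin, Refund}.
States satisfying coin: {Idle}.
States satisfying A[¬change U coin]: {Coin, Idle}.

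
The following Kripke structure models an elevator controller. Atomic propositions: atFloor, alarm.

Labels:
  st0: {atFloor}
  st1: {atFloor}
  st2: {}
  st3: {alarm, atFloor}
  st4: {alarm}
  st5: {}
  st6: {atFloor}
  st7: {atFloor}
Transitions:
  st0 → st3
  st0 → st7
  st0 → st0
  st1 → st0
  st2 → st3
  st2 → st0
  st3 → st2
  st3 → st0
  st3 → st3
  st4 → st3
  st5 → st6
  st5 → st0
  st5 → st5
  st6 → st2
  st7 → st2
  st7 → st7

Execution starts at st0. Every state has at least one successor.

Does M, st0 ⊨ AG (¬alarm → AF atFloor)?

States satisfying ¬alarm → AF atFloor: {st0, st1, st2, st3, st4, st6, st7}.
States satisfying AG (¬alarm → AF atFloor): {st0, st1, st2, st3, st4, st6, st7}.
Every state reachable from st0 satisfies ¬alarm → AF atFloor.
st0 ∈ Sat(AG (¬alarm → AF atFloor)).

Yes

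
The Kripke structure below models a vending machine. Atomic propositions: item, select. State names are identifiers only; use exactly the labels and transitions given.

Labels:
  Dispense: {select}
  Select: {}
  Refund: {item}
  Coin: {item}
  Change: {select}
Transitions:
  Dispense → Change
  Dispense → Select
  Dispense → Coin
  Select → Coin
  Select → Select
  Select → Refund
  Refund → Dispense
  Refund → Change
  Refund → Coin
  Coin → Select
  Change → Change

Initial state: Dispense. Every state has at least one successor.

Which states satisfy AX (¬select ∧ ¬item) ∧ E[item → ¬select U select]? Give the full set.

States satisfying ¬select ∧ ¬item: {Select}.
States satisfying AX (¬select ∧ ¬item): {Coin}.
States satisfying item → ¬select: {Dispense, Select, Refund, Coin, Change}.
States satisfying select: {Dispense, Change}.
States satisfying E[item → ¬select U select]: {Dispense, Select, Refund, Coin, Change}.
States satisfying AX (¬select ∧ ¬item) ∧ E[item → ¬select U select]: {Coin}.

{Coin}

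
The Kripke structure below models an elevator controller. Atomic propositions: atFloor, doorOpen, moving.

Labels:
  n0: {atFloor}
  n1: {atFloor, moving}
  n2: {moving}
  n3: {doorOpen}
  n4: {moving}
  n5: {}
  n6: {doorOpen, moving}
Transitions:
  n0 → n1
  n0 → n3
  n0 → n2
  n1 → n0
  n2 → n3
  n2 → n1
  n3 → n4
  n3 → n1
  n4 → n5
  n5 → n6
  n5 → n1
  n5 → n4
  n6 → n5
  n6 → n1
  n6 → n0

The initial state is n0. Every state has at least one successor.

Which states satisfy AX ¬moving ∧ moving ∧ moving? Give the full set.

{n1, n4}

States satisfying ¬moving: {n0, n3, n5}.
States satisfying AX ¬moving: {n1, n4}.
States satisfying moving ∧ moving: {n1, n2, n4, n6}.
States satisfying AX ¬moving ∧ moving ∧ moving: {n1, n4}.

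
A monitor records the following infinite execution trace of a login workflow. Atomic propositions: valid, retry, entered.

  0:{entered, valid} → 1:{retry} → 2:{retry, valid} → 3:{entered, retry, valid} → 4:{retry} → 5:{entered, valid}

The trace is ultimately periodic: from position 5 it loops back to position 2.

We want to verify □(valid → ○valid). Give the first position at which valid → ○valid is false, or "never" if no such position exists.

0

At position 0 the labels are {entered, valid} and the next position 1 has {retry}, so valid → ○valid is false there. This is the first violation.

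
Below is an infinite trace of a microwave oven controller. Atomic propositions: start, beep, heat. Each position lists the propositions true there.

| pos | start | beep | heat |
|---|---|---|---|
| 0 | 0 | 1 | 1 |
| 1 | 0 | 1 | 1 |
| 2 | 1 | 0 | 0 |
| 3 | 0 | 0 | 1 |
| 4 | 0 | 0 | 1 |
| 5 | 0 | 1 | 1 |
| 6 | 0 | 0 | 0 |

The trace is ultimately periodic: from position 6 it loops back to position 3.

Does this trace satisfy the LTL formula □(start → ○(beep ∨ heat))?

Satisfied

start → ○(beep ∨ heat) holds at every position 0..6, and those are all positions ever visited, so □(start → ○(beep ∨ heat)) holds.
Positions where start holds: 2.
Check ○(beep ∨ heat) at each: 2→ok.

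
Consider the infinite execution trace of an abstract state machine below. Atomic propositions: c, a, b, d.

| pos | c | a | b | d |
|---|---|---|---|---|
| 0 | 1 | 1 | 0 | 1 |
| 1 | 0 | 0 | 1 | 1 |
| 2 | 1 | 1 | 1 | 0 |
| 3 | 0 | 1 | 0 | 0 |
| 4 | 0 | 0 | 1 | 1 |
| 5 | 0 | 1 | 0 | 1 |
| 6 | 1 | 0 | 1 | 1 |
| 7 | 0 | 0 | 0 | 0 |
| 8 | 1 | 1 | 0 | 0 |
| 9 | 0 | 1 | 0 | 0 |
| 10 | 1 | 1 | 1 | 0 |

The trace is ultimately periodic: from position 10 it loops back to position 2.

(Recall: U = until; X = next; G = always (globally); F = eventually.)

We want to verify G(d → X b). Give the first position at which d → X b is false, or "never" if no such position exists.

Check d → X b at each position in order: 0 ✓, 1 ✓, 2 ✓, 3 ✓.
At position 4 the labels are {b, d} and the next position 5 has {a, d}, so d → X b is false there. This is the first violation.

4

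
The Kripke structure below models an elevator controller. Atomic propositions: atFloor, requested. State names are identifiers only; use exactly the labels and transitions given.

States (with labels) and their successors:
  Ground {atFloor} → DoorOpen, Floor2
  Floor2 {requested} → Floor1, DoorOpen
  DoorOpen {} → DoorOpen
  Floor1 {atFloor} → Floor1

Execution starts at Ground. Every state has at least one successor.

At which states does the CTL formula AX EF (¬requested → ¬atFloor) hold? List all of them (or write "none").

States satisfying EF (¬requested → ¬atFloor): {Ground, Floor2, DoorOpen}.
States satisfying AX EF (¬requested → ¬atFloor): {Ground, DoorOpen}.

{Ground, DoorOpen}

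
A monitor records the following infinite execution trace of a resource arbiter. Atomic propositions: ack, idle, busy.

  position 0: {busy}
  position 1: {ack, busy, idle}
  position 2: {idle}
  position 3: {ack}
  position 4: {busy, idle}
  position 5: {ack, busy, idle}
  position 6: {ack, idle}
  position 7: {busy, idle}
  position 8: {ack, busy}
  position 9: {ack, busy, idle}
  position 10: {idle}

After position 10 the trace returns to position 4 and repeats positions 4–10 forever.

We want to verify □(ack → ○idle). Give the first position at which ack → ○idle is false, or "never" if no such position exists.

never

ack → ○idle holds at every position 0..10, and those are all the positions the trace ever visits, so the invariant □(ack → ○idle) is never violated.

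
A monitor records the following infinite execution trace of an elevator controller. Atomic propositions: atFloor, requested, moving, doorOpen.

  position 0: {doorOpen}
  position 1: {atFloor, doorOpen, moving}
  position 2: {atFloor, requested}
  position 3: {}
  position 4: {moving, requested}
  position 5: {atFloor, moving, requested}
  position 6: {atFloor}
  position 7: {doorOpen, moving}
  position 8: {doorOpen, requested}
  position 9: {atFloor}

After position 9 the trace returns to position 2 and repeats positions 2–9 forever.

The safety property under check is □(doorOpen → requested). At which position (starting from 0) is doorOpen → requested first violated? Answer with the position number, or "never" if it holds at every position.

At position 0 the labels are {doorOpen}, so doorOpen → requested is false there. This is the first violation.

0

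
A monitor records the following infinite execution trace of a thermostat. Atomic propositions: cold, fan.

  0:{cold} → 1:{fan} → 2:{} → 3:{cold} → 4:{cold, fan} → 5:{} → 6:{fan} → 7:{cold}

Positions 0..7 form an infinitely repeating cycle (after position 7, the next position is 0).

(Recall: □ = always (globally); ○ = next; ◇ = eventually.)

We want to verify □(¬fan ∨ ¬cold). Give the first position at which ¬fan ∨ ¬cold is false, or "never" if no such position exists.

Check ¬fan ∨ ¬cold at each position in order: 0 ✓, 1 ✓, 2 ✓, 3 ✓.
At position 4 the labels are {cold, fan}, so ¬fan ∨ ¬cold is false there. This is the first violation.

4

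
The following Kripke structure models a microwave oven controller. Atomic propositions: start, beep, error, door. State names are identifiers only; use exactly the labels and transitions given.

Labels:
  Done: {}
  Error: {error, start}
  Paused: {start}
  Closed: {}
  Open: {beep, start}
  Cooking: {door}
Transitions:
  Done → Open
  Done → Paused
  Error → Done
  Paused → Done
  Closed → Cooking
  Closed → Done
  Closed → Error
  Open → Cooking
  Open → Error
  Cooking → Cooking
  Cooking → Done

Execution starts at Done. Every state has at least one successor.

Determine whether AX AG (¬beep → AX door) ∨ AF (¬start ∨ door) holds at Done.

Holds

States satisfying AG (¬beep → AX door): ∅.
States satisfying AX AG (¬beep → AX door): ∅.
States satisfying ¬start ∨ door: {Done, Closed, Cooking}.
States satisfying AF (¬start ∨ door): {Done, Error, Paused, Closed, Open, Cooking}.
States satisfying AX AG (¬beep → AX door) ∨ AF (¬start ∨ door): {Done, Error, Paused, Closed, Open, Cooking}.
Done ∈ Sat(AX AG (¬beep → AX door) ∨ AF (¬start ∨ door)).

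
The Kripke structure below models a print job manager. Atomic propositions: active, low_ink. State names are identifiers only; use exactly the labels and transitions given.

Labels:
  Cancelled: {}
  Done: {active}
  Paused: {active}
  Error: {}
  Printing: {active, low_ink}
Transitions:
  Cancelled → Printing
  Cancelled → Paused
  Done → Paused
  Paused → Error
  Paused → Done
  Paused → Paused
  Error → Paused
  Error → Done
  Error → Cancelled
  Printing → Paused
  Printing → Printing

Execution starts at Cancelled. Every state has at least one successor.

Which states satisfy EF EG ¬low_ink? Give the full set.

{Cancelled, Done, Paused, Error, Printing}

States satisfying EG ¬low_ink: {Cancelled, Done, Paused, Error}.
States satisfying EF EG ¬low_ink: {Cancelled, Done, Paused, Error, Printing}.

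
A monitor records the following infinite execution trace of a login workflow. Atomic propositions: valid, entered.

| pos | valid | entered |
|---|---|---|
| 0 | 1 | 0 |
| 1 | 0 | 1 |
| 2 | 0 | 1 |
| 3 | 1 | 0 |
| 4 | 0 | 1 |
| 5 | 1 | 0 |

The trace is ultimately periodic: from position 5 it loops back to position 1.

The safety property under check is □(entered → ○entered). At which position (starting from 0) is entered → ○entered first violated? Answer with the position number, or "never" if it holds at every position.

Check entered → ○entered at each position in order: 0 ✓, 1 ✓.
At position 2 the labels are {entered} and the next position 3 has {valid}, so entered → ○entered is false there. This is the first violation.

2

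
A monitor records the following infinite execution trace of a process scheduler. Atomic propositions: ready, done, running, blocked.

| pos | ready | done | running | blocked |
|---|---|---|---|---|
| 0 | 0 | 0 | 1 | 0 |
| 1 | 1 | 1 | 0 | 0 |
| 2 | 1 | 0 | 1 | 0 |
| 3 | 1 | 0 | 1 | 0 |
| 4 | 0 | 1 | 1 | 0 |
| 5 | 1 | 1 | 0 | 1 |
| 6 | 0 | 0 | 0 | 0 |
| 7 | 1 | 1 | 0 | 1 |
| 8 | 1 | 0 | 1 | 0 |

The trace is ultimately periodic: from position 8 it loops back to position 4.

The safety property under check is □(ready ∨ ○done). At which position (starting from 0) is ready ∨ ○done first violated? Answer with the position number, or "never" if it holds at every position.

ready ∨ ○done holds at every position 0..8, and those are all the positions the trace ever visits, so the invariant □(ready ∨ ○done) is never violated.

never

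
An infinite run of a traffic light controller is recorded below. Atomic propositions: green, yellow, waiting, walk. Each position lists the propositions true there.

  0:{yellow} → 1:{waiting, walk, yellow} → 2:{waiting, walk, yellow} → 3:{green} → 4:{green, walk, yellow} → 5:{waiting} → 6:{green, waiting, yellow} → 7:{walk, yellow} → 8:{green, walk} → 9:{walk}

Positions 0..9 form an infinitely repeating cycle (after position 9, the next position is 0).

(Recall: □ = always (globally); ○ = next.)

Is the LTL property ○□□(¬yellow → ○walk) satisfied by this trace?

The position after 0 is 1; □□(¬yellow → ○walk) is false there.

Violated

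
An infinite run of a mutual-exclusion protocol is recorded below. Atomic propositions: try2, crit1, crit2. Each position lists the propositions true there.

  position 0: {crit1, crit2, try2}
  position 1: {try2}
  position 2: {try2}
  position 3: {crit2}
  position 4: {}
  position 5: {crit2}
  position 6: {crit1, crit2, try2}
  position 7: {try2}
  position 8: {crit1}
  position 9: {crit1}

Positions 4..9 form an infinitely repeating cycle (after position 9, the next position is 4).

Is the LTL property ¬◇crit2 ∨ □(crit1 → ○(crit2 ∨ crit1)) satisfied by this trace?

Violated

crit1 → ○(crit2 ∨ crit1) must hold at every position from 0 onward. It fails at position 0, so □(crit1 → ○(crit2 ∨ crit1)) is false.
Positions where crit1 holds: 0, 6, 8, 9.
Check ○(crit2 ∨ crit1) at each: 0→fails, 6→fails, 8→ok, 9→fails.
At position 0: ¬◇crit2 is false; □(crit1 → ○(crit2 ∨ crit1)) is false; so ¬◇crit2 ∨ □(crit1 → ○(crit2 ∨ crit1)) is false.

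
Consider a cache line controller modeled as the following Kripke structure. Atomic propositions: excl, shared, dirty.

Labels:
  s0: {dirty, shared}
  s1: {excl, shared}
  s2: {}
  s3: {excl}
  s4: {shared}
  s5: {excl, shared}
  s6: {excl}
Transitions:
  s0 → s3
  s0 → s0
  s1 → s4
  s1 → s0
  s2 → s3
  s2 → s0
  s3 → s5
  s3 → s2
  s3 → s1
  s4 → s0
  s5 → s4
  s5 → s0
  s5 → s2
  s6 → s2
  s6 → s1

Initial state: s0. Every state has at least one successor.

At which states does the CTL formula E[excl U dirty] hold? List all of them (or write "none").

{s0, s1, s3, s5, s6}

States satisfying excl: {s1, s3, s5, s6}.
States satisfying dirty: {s0}.
States satisfying E[excl U dirty]: {s0, s1, s3, s5, s6}.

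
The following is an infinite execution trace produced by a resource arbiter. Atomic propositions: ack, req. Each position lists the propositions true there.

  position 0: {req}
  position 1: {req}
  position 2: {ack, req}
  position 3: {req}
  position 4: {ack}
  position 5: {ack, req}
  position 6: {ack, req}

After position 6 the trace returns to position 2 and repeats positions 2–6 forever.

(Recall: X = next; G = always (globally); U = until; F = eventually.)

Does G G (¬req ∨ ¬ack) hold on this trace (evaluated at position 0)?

Does not hold

G (¬req ∨ ¬ack) must hold at every position from 0 onward. It fails at position 0, so G G (¬req ∨ ¬ack) is false.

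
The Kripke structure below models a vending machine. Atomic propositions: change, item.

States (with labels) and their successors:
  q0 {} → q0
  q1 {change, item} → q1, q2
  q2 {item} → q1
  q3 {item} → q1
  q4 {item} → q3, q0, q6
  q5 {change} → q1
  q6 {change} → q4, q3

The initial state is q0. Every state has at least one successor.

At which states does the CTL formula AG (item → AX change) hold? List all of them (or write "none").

{q0}

States satisfying item → AX change: {q0, q2, q3, q5, q6}.
States satisfying AG (item → AX change): {q0}.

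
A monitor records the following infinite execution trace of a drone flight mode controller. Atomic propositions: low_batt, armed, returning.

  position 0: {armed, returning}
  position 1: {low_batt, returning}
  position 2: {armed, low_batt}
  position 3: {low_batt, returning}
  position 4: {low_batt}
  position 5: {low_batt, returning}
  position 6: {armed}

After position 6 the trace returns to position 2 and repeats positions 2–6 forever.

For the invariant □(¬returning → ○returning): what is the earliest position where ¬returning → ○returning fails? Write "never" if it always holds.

Check ¬returning → ○returning at each position in order: 0 ✓, 1 ✓, 2 ✓, 3 ✓, 4 ✓, 5 ✓.
At position 6 the labels are {armed} and the next position 2 has {armed, low_batt}, so ¬returning → ○returning is false there. This is the first violation.

6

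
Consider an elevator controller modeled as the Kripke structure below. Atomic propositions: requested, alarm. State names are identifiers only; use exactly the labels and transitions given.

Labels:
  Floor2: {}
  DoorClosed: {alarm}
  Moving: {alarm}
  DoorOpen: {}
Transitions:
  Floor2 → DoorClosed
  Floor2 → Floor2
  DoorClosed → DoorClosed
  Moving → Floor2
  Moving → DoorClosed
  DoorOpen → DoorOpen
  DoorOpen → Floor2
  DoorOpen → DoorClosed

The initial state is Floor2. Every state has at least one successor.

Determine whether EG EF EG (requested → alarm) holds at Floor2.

States satisfying EF EG (requested → alarm): {Floor2, DoorClosed, Moving, DoorOpen}.
States satisfying EG EF EG (requested → alarm): {Floor2, DoorClosed, Moving, DoorOpen}.
Floor2 ∈ Sat(EG EF EG (requested → alarm)).

Yes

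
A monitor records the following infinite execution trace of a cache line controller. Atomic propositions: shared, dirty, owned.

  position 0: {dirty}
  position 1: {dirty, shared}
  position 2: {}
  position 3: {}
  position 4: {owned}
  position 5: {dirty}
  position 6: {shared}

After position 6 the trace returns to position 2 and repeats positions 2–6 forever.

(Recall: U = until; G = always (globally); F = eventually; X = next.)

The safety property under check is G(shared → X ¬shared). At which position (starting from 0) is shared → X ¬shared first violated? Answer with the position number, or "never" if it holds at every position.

shared → X ¬shared holds at every position 0..6, and those are all the positions the trace ever visits, so the invariant G(shared → X ¬shared) is never violated.

never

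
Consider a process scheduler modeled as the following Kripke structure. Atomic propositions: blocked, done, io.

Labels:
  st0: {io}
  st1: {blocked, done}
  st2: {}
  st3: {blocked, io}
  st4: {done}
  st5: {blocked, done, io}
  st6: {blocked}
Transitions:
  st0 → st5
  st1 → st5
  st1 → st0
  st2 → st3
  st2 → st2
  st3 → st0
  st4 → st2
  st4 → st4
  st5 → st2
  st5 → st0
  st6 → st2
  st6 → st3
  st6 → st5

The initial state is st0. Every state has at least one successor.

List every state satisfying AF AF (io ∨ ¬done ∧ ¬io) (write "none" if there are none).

States satisfying AF (io ∨ ¬done ∧ ¬io): {st0, st1, st2, st3, st5, st6}.
States satisfying AF AF (io ∨ ¬done ∧ ¬io): {st0, st1, st2, st3, st5, st6}.

{st0, st1, st2, st3, st5, st6}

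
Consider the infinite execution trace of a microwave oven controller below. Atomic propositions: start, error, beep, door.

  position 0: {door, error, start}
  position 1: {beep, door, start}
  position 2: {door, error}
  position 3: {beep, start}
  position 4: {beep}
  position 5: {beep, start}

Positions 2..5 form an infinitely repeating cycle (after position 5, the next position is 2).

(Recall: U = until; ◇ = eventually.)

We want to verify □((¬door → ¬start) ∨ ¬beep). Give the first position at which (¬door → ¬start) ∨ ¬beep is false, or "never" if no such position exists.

Check (¬door → ¬start) ∨ ¬beep at each position in order: 0 ✓, 1 ✓, 2 ✓.
At position 3 the labels are {beep, start}, so (¬door → ¬start) ∨ ¬beep is false there. This is the first violation.

3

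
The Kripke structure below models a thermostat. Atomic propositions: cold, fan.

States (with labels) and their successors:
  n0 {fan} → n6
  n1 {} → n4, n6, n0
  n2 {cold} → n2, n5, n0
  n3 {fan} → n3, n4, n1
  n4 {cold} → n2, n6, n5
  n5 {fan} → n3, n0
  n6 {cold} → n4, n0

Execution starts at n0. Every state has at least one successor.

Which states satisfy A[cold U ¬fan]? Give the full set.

{n1, n2, n4, n6}

States satisfying cold: {n2, n4, n6}.
States satisfying ¬fan: {n1, n2, n4, n6}.
States satisfying A[cold U ¬fan]: {n1, n2, n4, n6}.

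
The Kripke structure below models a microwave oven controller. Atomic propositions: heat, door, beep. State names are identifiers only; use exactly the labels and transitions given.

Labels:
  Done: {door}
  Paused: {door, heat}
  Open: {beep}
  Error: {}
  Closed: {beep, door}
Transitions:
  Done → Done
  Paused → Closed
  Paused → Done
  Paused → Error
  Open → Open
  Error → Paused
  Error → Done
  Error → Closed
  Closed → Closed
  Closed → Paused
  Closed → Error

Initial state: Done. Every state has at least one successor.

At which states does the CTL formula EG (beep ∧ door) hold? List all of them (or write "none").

States satisfying beep ∧ door: {Closed}.
States satisfying EG (beep ∧ door): {Closed}.

{Closed}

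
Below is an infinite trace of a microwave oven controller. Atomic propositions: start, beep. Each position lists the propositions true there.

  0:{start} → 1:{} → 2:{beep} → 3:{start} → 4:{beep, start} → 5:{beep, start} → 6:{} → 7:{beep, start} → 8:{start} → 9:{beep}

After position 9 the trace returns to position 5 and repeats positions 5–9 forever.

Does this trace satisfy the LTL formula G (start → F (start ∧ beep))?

start → F (start ∧ beep) holds at every position 0..9, and those are all positions ever visited, so G (start → F (start ∧ beep)) holds.
Positions where start holds: 0, 3, 4, 5, 7, 8.
Check F (start ∧ beep) at each: 0→ok, 3→ok, 4→ok, 5→ok, 7→ok, 8→ok.

Satisfied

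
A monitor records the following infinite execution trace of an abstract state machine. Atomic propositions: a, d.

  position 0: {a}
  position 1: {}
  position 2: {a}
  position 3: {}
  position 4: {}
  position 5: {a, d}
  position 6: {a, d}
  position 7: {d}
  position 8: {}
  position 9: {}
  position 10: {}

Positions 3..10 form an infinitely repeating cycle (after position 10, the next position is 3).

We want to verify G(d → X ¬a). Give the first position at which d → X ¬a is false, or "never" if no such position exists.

Check d → X ¬a at each position in order: 0 ✓, 1 ✓, 2 ✓, 3 ✓, 4 ✓.
At position 5 the labels are {a, d} and the next position 6 has {a, d}, so d → X ¬a is false there. This is the first violation.

5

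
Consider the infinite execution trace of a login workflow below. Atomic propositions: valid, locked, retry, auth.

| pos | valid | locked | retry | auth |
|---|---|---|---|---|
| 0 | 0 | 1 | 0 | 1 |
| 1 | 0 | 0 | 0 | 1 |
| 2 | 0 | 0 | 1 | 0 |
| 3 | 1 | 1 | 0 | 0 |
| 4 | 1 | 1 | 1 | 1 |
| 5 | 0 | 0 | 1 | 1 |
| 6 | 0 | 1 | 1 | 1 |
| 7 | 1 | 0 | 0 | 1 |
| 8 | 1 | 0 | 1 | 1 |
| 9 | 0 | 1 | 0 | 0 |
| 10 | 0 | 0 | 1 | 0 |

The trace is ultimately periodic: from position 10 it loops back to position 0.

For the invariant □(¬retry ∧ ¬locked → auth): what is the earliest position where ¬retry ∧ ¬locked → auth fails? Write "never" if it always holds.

¬retry ∧ ¬locked → auth holds at every position 0..10, and those are all the positions the trace ever visits, so the invariant □(¬retry ∧ ¬locked → auth) is never violated.

never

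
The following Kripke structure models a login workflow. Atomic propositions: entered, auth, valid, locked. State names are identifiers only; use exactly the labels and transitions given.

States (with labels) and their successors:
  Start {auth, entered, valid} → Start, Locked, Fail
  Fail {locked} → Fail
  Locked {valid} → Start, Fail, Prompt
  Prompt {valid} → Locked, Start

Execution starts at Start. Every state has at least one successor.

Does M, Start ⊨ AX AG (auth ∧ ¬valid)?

States satisfying AG (auth ∧ ¬valid): ∅.
States satisfying AX AG (auth ∧ ¬valid): ∅.
Start ∉ Sat(AX AG (auth ∧ ¬valid)).

Violated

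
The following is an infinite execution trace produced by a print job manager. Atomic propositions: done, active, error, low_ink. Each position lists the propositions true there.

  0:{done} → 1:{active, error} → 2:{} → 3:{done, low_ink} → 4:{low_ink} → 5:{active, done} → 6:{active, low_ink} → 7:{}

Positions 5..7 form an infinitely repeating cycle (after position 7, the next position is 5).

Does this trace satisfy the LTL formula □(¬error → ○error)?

¬error → ○error must hold at every position from 0 onward. It fails at position 2, so □(¬error → ○error) is false.
Positions where ¬error holds: 0, 2, 3, 4, 5, 6, 7.
Check ○error at each: 0→ok, 2→fails, 3→fails, 4→fails, 5→fails, 6→fails, 7→fails.

Violated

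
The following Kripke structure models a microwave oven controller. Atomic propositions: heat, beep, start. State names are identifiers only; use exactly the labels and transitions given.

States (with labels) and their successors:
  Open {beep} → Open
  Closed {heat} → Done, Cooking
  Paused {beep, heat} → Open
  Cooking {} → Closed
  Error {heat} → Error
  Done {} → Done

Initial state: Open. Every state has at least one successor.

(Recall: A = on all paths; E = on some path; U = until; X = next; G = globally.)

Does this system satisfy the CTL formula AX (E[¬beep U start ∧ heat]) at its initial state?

Does not hold

States satisfying E[¬beep U start ∧ heat]: ∅.
States satisfying AX (E[¬beep U start ∧ heat]): ∅.
Open ∉ Sat(AX (E[¬beep U start ∧ heat])).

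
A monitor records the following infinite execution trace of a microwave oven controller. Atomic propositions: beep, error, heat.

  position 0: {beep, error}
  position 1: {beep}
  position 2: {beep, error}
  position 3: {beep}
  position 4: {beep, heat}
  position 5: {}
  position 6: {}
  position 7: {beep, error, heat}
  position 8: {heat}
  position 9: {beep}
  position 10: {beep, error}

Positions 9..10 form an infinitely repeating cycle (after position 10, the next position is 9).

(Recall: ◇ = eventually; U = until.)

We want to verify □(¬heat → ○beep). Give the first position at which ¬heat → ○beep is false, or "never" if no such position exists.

5

Check ¬heat → ○beep at each position in order: 0 ✓, 1 ✓, 2 ✓, 3 ✓, 4 ✓.
At position 5 the labels are {} and the next position 6 has {}, so ¬heat → ○beep is false there. This is the first violation.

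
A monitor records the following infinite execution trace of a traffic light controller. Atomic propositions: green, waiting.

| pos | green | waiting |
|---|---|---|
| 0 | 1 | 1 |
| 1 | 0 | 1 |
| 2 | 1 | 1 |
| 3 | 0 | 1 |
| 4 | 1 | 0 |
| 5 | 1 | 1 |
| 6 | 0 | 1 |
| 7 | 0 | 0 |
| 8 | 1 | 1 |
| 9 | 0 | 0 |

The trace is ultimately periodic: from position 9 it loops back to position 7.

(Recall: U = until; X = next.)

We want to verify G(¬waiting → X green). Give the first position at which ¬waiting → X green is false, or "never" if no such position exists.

Check ¬waiting → X green at each position in order: 0 ✓, 1 ✓, 2 ✓, 3 ✓, 4 ✓, 5 ✓, 6 ✓, 7 ✓, 8 ✓.
At position 9 the labels are {} and the next position 7 has {}, so ¬waiting → X green is false there. This is the first violation.

9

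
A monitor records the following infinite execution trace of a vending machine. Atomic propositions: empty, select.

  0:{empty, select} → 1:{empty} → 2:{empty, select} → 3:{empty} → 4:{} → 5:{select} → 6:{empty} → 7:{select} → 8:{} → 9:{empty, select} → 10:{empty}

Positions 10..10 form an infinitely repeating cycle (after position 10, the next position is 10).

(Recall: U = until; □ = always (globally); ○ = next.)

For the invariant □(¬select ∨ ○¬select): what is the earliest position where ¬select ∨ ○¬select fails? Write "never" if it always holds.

¬select ∨ ○¬select holds at every position 0..10, and those are all the positions the trace ever visits, so the invariant □(¬select ∨ ○¬select) is never violated.

never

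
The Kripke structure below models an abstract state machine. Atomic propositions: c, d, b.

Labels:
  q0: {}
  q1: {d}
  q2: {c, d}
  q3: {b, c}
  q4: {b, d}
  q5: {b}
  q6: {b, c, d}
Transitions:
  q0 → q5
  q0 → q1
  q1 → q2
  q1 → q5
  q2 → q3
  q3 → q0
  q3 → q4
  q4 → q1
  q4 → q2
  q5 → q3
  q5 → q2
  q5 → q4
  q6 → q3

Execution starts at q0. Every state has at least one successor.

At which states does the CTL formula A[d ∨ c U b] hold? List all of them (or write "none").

{q1, q2, q3, q4, q5, q6}

States satisfying d ∨ c: {q1, q2, q3, q4, q6}.
States satisfying b: {q3, q4, q5, q6}.
States satisfying A[d ∨ c U b]: {q1, q2, q3, q4, q5, q6}.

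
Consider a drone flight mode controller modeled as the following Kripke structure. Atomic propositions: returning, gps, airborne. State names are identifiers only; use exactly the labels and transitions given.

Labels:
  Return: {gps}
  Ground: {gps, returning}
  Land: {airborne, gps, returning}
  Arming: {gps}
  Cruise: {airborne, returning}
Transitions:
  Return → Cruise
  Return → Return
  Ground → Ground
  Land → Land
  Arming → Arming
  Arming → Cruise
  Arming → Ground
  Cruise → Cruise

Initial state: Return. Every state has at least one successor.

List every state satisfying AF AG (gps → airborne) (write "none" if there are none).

{Land, Cruise}

States satisfying AG (gps → airborne): {Land, Cruise}.
States satisfying AF AG (gps → airborne): {Land, Cruise}.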